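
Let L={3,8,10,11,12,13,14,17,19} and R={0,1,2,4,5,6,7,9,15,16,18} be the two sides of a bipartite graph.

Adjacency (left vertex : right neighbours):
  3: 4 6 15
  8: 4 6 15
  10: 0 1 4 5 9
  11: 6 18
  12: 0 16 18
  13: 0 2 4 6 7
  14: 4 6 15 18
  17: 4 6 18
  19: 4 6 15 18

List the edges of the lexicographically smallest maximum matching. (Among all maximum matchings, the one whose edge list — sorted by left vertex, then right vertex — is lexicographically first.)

|M| = 7 (so the lex-smallest maximum matching has 7 edges)
process left vertices in ascending order; for each, take the smallest-labelled available neighbour that still permits 7 edges overall, or leave it unmatched if none does
lex-smallest matching: {3-4, 8-6, 10-0, 11-18, 12-16, 13-2, 14-15}

Lex-smallest maximum matching: {(3,4), (8,6), (10,0), (11,18), (12,16), (13,2), (14,15)}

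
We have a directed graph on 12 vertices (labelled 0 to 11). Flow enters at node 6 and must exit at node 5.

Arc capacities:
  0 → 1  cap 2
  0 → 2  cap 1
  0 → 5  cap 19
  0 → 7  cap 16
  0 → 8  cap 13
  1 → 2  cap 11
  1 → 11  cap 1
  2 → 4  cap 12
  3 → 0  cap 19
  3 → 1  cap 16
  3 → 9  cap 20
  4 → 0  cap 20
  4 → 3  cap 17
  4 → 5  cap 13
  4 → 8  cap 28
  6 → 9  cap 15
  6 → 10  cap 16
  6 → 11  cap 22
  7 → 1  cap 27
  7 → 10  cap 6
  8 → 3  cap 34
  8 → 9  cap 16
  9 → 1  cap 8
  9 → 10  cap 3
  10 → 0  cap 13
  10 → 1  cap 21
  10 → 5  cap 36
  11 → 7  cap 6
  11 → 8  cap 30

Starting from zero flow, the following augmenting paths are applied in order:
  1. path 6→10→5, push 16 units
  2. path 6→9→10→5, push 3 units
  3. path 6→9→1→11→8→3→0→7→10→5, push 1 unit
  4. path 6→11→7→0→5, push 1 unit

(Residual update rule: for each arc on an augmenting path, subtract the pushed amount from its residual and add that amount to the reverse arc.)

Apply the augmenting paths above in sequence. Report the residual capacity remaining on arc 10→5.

after path 1 (6→10→5, push 16): res(10,5)=20
after path 2 (6→9→10→5, push 3): res(10,5)=17
after path 3 (6→9→1→11→8→3→0→7→10→5, push 1): res(10,5)=16
after path 4 (6→11→7→0→5, push 1): res(10,5)=16

Residual capacity of (10,5): 16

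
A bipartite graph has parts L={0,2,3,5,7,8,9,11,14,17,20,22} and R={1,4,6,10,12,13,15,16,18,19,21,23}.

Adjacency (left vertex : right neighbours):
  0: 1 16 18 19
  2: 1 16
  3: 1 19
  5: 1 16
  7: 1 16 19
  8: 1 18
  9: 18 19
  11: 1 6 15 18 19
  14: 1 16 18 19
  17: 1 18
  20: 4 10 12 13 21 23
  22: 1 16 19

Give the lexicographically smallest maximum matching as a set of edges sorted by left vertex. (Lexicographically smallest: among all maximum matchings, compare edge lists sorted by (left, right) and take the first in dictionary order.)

Lex-smallest maximum matching: {(0,1), (2,16), (3,19), (8,18), (11,6), (20,4)}

|M| = 6 (so the lex-smallest maximum matching has 6 edges)
process left vertices in ascending order; for each, take the smallest-labelled available neighbour that still permits 6 edges overall, or leave it unmatched if none does
lex-smallest matching: {0-1, 2-16, 3-19, 8-18, 11-6, 20-4}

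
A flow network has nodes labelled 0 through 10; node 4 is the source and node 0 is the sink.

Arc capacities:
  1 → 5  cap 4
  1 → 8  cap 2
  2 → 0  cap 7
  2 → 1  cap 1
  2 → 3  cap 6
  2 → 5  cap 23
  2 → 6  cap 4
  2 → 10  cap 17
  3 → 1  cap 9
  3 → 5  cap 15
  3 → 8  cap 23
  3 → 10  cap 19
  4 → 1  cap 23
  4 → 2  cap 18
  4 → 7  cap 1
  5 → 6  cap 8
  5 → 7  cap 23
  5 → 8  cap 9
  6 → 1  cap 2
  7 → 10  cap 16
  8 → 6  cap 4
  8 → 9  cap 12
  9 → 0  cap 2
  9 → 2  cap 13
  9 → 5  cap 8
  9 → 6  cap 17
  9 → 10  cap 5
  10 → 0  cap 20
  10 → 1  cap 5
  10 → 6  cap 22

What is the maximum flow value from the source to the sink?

Maximum flow value: 25

augment #1: 4→2→0 bottleneck 7, total now 7
augment #2: 4→2→10→0 bottleneck 11, total now 18
augment #3: 4→7→10→0 bottleneck 1, total now 19
augment #4: 4→1→8→9→0 bottleneck 2, total now 21
augment #5: 4→1→5→7→10→0 bottleneck 4, total now 25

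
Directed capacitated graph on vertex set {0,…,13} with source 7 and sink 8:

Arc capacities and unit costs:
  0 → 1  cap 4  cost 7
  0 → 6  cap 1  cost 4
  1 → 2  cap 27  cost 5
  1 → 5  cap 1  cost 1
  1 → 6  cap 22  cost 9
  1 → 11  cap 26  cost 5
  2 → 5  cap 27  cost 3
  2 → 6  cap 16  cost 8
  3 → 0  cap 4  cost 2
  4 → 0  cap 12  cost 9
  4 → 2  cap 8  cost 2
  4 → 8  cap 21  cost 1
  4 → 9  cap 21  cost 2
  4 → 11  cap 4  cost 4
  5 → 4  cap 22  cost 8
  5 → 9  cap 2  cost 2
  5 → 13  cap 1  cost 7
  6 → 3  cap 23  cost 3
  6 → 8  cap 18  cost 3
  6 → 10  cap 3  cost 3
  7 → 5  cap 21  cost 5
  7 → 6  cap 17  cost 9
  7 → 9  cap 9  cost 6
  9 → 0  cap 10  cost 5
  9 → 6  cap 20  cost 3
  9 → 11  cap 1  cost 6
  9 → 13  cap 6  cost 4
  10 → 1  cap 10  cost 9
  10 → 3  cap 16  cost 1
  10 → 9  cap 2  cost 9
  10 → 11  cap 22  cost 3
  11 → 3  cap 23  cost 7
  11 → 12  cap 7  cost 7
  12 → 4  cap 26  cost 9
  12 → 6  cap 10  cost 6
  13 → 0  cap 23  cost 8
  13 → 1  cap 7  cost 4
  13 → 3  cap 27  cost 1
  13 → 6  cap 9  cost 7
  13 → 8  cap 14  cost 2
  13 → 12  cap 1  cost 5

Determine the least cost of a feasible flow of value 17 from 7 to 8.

Minimum cost for 17 units: 204

shortest-cost path #1: 7→9→13→8 push 6 @ unit cost 12 (adds 72)
shortest-cost path #2: 7→6→8 push 11 @ unit cost 12 (adds 132)
total cost = 204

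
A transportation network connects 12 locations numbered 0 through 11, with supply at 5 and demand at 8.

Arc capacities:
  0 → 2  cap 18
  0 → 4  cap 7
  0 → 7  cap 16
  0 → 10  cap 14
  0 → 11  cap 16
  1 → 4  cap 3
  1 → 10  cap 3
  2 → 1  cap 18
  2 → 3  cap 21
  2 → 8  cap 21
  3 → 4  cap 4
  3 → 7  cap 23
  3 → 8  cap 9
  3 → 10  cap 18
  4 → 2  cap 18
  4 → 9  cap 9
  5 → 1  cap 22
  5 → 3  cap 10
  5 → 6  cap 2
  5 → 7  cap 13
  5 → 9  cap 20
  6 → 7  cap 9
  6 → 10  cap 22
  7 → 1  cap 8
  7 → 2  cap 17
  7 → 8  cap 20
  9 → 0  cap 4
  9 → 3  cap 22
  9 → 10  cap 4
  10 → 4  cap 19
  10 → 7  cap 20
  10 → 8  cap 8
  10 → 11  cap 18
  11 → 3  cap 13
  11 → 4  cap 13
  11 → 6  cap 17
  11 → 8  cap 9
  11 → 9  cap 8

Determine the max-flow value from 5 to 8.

Maximum flow value: 51

augment #1: 5→3→8 bottleneck 9, total now 9
augment #2: 5→7→8 bottleneck 13, total now 22
augment #3: 5→1→10→8 bottleneck 3, total now 25
augment #4: 5→3→7→8 bottleneck 1, total now 26
augment #5: 5→6→7→8 bottleneck 2, total now 28
augment #6: 5→9→10→8 bottleneck 4, total now 32
augment #7: 5→1→4→2→8 bottleneck 3, total now 35
augment #8: 5→9→0→2→8 bottleneck 4, total now 39
augment #9: 5→9→3→7→8 bottleneck 4, total now 43
augment #10: 5→9→3→10→8 bottleneck 1, total now 44
augment #11: 5→9→3→4→2→8 bottleneck 4, total now 48
augment #12: 5→9→3→7→2→8 bottleneck 3, total now 51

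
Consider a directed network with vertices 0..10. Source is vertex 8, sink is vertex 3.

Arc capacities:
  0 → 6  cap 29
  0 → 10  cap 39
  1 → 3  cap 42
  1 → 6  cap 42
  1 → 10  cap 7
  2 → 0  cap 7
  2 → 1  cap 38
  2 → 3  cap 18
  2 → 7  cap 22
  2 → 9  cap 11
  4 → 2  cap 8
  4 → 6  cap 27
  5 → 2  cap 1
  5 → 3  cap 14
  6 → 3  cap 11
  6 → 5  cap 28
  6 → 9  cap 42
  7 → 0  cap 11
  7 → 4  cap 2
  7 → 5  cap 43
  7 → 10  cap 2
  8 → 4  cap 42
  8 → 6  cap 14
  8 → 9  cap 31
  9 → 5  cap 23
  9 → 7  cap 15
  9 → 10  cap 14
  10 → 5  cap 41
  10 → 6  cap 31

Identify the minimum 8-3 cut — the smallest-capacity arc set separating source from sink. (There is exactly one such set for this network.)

Min-cut arcs: {(4,2), (5,2), (5,3), (6,3)} (total capacity 34)

augment #1: 8→6→3 push 11
augment #2: 8→4→2→3 push 8
augment #3: 8→6→5→3 push 3
augment #4: 8→9→5→3 push 11
augment #5: 8→9→5→2→3 push 1
max flow = 34; residual-reachable set from 8 gives S-side
cut edges (S→T): {(4,2), (5,2), (5,3), (6,3)} total cap 34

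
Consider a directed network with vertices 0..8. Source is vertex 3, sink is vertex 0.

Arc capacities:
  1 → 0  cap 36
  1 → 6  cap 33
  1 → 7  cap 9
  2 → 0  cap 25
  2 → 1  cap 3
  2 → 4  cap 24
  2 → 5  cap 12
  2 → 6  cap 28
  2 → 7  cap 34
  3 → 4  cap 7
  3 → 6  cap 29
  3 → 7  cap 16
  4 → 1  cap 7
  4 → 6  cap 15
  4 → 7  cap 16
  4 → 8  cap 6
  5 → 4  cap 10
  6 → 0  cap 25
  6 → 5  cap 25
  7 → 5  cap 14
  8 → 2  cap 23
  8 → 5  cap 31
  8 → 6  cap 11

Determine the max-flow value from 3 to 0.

Maximum flow value: 38

augment #1: 3→6→0 bottleneck 25, total now 25
augment #2: 3→4→1→0 bottleneck 7, total now 32
augment #3: 3→6→5→4→8→2→0 bottleneck 4, total now 36
augment #4: 3→7→5→4→8→2→0 bottleneck 2, total now 38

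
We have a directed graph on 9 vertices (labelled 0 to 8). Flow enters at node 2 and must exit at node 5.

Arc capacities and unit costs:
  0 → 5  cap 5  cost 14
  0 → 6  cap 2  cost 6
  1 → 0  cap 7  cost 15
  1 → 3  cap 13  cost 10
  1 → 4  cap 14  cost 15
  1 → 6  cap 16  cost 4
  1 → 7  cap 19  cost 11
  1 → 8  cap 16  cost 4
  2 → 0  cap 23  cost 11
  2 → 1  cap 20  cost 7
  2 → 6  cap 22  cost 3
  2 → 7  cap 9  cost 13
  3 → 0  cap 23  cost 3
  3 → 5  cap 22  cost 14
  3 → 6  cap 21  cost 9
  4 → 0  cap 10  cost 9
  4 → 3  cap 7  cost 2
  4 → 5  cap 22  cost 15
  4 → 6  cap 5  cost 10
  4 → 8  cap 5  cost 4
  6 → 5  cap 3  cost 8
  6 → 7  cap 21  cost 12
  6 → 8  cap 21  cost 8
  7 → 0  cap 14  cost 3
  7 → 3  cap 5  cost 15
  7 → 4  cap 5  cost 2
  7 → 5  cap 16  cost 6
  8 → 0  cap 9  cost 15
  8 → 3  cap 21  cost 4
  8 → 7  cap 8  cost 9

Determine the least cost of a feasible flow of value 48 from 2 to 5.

Minimum cost for 48 units: 1180

shortest-cost path #1: 2→6→5 push 3 @ unit cost 11 (adds 33)
shortest-cost path #2: 2→7→5 push 9 @ unit cost 19 (adds 171)
shortest-cost path #3: 2→6→7→5 push 7 @ unit cost 21 (adds 147)
shortest-cost path #4: 2→0→5 push 5 @ unit cost 25 (adds 125)
shortest-cost path #5: 2→6→8→3→5 push 12 @ unit cost 29 (adds 348)
shortest-cost path #6: 2→1→8→3→5 push 9 @ unit cost 29 (adds 261)
shortest-cost path #7: 2→1→3→5 push 1 @ unit cost 31 (adds 31)
shortest-cost path #8: 2→1→8→6→7→4→5 push 2 @ unit cost 32 (adds 64)
total cost = 1180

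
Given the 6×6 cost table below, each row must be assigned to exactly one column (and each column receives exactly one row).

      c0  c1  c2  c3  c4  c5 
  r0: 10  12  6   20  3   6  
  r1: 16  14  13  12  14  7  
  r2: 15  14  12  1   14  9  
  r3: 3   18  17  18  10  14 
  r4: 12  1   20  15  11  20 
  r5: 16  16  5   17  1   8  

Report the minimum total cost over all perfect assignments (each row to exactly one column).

Minimum assignment cost: 19

optimal assignment: row0→col2 (cost 6), row1→col5 (cost 7), row2→col3 (cost 1), row3→col0 (cost 3), row4→col1 (cost 1), row5→col4 (cost 1)
total = 6 + 7 + 1 + 3 + 1 + 1 = 19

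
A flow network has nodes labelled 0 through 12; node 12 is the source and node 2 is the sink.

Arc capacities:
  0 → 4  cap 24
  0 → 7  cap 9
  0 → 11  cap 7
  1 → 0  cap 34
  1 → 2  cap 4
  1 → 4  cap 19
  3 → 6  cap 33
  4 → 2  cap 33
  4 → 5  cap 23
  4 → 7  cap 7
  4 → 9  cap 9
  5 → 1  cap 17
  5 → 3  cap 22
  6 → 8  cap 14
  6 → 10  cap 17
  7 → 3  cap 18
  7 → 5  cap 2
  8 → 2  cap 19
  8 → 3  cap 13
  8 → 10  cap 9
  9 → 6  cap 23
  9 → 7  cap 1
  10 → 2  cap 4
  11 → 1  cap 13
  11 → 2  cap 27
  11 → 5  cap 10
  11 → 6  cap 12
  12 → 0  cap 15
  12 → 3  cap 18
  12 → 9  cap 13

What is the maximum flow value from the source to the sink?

Maximum flow value: 34

augment #1: 12→0→4→2 bottleneck 15, total now 15
augment #2: 12→3→6→8→2 bottleneck 14, total now 29
augment #3: 12→3→6→10→2 bottleneck 4, total now 33
augment #4: 12→9→7→5→1→2 bottleneck 1, total now 34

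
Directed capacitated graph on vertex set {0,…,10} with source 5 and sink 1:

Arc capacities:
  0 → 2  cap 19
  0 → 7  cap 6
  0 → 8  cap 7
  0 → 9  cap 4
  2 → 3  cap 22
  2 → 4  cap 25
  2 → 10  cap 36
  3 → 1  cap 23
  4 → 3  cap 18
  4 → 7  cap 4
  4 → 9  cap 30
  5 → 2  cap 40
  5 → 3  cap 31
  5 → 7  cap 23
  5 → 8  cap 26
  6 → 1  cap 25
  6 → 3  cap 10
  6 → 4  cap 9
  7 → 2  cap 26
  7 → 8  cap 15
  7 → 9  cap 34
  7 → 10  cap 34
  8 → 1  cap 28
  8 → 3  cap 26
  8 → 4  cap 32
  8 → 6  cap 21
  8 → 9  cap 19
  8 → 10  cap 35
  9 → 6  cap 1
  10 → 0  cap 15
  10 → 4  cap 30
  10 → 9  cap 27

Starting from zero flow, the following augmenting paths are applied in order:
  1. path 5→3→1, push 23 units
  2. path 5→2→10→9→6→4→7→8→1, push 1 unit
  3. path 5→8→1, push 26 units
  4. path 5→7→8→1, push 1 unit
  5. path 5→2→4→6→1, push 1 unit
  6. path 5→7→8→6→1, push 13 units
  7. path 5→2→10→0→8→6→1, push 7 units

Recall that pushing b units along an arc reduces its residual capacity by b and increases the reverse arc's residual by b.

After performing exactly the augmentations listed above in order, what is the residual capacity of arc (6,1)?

after path 1 (5→3→1, push 23): res(6,1)=25
after path 2 (5→2→10→9→6→4→7→8→1, push 1): res(6,1)=25
after path 3 (5→8→1, push 26): res(6,1)=25
after path 4 (5→7→8→1, push 1): res(6,1)=25
after path 5 (5→2→4→6→1, push 1): res(6,1)=24
after path 6 (5→7→8→6→1, push 13): res(6,1)=11
after path 7 (5→2→10→0→8→6→1, push 7): res(6,1)=4

Residual capacity of (6,1): 4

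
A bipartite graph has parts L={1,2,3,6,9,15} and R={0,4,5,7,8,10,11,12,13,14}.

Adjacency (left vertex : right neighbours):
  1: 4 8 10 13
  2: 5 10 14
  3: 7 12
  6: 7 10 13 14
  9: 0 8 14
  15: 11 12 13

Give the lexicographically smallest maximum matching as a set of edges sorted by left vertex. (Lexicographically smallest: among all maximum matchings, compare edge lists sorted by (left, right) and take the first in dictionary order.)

Lex-smallest maximum matching: {(1,4), (2,5), (3,7), (6,10), (9,0), (15,11)}

|M| = 6 (so the lex-smallest maximum matching has 6 edges)
process left vertices in ascending order; for each, take the smallest-labelled available neighbour that still permits 6 edges overall, or leave it unmatched if none does
lex-smallest matching: {1-4, 2-5, 3-7, 6-10, 9-0, 15-11}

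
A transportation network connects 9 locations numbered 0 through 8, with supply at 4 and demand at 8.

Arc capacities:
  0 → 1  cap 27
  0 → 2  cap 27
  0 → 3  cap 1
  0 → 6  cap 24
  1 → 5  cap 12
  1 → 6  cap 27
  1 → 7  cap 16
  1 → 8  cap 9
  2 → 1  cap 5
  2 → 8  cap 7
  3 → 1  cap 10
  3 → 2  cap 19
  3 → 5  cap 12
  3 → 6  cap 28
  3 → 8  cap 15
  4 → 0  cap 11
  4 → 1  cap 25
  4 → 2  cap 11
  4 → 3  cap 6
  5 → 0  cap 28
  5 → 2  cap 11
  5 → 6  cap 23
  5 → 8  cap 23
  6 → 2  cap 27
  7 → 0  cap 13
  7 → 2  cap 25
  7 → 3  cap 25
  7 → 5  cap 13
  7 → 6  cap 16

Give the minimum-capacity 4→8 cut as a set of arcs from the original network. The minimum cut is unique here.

augment #1: 4→1→8 push 9
augment #2: 4→2→8 push 7
augment #3: 4→3→8 push 6
augment #4: 4→0→3→8 push 1
augment #5: 4→1→5→8 push 12
augment #6: 4→1→7→3→8 push 4
augment #7: 4→0→1→7→3→8 push 4
augment #8: 4→0→1→7→5→8 push 6
augment #9: 4→2→1→7→5→8 push 2
max flow = 51; residual-reachable set from 4 gives S-side
cut edges (S→T): {(0,3), (1,5), (1,7), (1,8), (2,8), (4,3)} total cap 51

Min-cut arcs: {(0,3), (1,5), (1,7), (1,8), (2,8), (4,3)} (total capacity 51)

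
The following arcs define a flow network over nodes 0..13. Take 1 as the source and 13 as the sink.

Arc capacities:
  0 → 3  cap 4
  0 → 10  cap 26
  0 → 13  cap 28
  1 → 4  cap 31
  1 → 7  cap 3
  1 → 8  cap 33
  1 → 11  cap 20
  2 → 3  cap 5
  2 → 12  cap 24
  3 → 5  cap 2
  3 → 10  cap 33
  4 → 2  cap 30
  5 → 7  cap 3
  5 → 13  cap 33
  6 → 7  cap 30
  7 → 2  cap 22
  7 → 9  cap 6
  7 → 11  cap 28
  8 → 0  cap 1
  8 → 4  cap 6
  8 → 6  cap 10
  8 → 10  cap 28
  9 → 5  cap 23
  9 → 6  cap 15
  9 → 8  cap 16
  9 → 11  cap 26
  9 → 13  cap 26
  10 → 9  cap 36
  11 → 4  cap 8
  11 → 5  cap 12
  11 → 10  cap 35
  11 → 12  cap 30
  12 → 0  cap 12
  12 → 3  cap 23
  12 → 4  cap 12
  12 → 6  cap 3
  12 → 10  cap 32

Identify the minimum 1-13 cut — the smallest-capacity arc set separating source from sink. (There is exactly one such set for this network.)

augment #1: 1→7→9→13 push 3
augment #2: 1→8→0→13 push 1
augment #3: 1→11→5→13 push 12
augment #4: 1→8→10→9→13 push 23
augment #5: 1→11→12→0→13 push 8
augment #6: 1→4→2→3→5→13 push 2
augment #7: 1→4→2→12→0→13 push 4
augment #8: 1→8→10→9→5→13 push 5
augment #9: 1→8→6→7→9→5→13 push 3
augment #10: 1→4→2→3→10→9→5→13 push 3
augment #11: 1→4→2→12→10→9→5→13 push 5
max flow = 69; residual-reachable set from 1 gives S-side
cut edges (S→T): {(3,5), (7,9), (8,0), (10,9), (11,5), (12,0)} total cap 69

Min-cut arcs: {(3,5), (7,9), (8,0), (10,9), (11,5), (12,0)} (total capacity 69)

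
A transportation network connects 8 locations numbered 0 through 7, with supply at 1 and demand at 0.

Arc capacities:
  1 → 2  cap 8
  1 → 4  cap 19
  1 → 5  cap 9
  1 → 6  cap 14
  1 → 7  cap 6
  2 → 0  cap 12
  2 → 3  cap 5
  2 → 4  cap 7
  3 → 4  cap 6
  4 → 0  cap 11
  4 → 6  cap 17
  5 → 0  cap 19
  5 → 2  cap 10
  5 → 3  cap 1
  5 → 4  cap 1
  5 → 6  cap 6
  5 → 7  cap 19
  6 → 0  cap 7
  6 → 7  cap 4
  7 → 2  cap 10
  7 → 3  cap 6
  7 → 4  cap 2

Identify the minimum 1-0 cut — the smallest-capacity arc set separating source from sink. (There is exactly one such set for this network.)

augment #1: 1→2→0 push 8
augment #2: 1→4→0 push 11
augment #3: 1→5→0 push 9
augment #4: 1→6→0 push 7
augment #5: 1→7→2→0 push 4
max flow = 39; residual-reachable set from 1 gives S-side
cut edges (S→T): {(1,5), (2,0), (4,0), (6,0)} total cap 39

Min-cut arcs: {(1,5), (2,0), (4,0), (6,0)} (total capacity 39)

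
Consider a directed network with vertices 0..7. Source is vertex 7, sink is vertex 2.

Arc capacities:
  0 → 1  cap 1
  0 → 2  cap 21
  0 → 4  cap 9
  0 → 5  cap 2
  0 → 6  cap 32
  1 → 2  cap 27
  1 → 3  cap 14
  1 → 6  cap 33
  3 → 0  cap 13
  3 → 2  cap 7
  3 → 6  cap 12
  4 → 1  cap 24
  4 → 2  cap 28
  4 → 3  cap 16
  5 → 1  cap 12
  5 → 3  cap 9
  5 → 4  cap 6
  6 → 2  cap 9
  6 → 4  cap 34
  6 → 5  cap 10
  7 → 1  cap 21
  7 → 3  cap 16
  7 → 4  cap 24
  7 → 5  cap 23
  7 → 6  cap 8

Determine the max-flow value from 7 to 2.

Maximum flow value: 84

augment #1: 7→1→2 bottleneck 21, total now 21
augment #2: 7→3→2 bottleneck 7, total now 28
augment #3: 7→4→2 bottleneck 24, total now 52
augment #4: 7→6→2 bottleneck 8, total now 60
augment #5: 7→3→0→2 bottleneck 9, total now 69
augment #6: 7→5→1→2 bottleneck 6, total now 75
augment #7: 7→5→4→2 bottleneck 4, total now 79
augment #8: 7→5→1→6→2 bottleneck 1, total now 80
augment #9: 7→5→3→0→2 bottleneck 4, total now 84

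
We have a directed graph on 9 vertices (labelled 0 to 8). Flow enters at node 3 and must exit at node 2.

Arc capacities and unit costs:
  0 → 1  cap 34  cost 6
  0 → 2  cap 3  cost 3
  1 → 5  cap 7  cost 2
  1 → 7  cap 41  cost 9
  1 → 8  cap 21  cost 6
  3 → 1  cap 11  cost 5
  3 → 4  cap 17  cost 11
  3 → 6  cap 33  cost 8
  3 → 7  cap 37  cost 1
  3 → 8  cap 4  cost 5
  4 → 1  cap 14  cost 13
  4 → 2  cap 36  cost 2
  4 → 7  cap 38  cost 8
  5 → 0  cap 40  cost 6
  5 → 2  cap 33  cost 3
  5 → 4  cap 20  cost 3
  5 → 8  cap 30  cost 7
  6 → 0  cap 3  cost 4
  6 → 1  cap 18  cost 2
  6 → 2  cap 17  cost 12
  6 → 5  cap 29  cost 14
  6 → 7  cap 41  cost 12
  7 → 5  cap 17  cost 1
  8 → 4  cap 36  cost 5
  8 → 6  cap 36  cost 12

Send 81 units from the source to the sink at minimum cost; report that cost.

Minimum cost for 81 units: 1159

shortest-cost path #1: 3→7→5→2 push 17 @ unit cost 5 (adds 85)
shortest-cost path #2: 3→1→5→2 push 7 @ unit cost 10 (adds 70)
shortest-cost path #3: 3→8→4→2 push 4 @ unit cost 12 (adds 48)
shortest-cost path #4: 3→4→2 push 17 @ unit cost 13 (adds 221)
shortest-cost path #5: 3→6→0→2 push 3 @ unit cost 15 (adds 45)
shortest-cost path #6: 3→1→8→4→2 push 4 @ unit cost 18 (adds 72)
shortest-cost path #7: 3→6→2 push 17 @ unit cost 20 (adds 340)
shortest-cost path #8: 3→6→1→8→4→2 push 11 @ unit cost 23 (adds 253)
shortest-cost path #9: 3→6→5→2 push 1 @ unit cost 25 (adds 25)
total cost = 1159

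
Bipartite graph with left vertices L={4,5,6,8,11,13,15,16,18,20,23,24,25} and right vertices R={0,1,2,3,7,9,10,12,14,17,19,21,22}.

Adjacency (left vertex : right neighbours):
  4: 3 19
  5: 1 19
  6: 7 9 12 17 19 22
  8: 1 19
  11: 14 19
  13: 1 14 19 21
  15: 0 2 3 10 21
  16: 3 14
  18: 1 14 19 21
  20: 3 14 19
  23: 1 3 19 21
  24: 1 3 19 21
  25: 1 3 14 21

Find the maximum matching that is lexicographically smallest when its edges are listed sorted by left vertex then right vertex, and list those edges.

|M| = 7 (so the lex-smallest maximum matching has 7 edges)
process left vertices in ascending order; for each, take the smallest-labelled available neighbour that still permits 7 edges overall, or leave it unmatched if none does
lex-smallest matching: {4-3, 5-1, 6-7, 8-19, 11-14, 13-21, 15-0}

Lex-smallest maximum matching: {(4,3), (5,1), (6,7), (8,19), (11,14), (13,21), (15,0)}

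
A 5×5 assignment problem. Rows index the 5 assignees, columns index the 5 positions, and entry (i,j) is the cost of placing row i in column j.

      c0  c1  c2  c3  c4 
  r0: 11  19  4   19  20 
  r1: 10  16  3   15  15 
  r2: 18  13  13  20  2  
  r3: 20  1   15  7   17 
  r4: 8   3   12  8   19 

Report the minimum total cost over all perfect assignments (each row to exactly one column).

one of 2 optimal assignments: row0→col0 (cost 11), row1→col2 (cost 3), row2→col4 (cost 2), row3→col1 (cost 1), row4→col3 (cost 8)
total = 11 + 3 + 2 + 1 + 8 = 25

Minimum assignment cost: 25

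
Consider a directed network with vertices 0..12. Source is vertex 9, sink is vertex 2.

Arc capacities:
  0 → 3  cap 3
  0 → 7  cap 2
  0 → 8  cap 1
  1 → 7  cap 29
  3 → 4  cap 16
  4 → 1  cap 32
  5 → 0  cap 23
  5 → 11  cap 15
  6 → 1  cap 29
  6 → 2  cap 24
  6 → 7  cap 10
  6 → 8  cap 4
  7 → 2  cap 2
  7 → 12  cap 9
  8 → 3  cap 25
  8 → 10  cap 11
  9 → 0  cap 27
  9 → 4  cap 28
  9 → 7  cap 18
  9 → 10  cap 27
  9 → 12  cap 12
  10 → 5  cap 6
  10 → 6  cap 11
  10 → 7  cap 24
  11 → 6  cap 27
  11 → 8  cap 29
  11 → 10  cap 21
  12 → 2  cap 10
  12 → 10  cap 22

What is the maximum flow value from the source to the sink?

augment #1: 9→7→2 bottleneck 2, total now 2
augment #2: 9→12→2 bottleneck 10, total now 12
augment #3: 9→10→6→2 bottleneck 11, total now 23
augment #4: 9→10→5→11→6→2 bottleneck 6, total now 29

Maximum flow value: 29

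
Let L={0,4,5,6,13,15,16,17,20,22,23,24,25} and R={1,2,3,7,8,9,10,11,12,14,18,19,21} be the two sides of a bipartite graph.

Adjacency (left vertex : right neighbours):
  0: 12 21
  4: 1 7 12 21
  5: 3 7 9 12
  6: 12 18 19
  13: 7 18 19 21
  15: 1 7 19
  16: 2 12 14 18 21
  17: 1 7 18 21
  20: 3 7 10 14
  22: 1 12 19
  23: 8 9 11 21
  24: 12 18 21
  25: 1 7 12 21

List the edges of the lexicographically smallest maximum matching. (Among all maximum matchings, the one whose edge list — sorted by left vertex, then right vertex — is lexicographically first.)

|M| = 10 (so the lex-smallest maximum matching has 10 edges)
process left vertices in ascending order; for each, take the smallest-labelled available neighbour that still permits 10 edges overall, or leave it unmatched if none does
lex-smallest matching: {0-12, 4-1, 5-3, 6-18, 13-7, 15-19, 16-2, 17-21, 20-10, 23-8}

Lex-smallest maximum matching: {(0,12), (4,1), (5,3), (6,18), (13,7), (15,19), (16,2), (17,21), (20,10), (23,8)}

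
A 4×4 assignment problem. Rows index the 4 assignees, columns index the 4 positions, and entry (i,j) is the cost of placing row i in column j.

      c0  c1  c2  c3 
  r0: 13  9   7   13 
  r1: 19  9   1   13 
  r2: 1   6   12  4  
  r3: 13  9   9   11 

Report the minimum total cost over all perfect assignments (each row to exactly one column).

optimal assignment: row0→col1 (cost 9), row1→col2 (cost 1), row2→col0 (cost 1), row3→col3 (cost 11)
total = 9 + 1 + 1 + 11 = 22

Minimum assignment cost: 22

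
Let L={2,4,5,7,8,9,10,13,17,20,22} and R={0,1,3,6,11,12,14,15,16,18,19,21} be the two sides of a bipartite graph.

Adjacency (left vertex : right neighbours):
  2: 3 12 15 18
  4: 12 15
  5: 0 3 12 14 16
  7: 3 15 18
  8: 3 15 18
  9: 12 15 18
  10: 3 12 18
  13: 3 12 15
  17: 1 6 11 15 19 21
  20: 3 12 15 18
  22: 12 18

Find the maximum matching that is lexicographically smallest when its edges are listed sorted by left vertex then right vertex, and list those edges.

|M| = 6 (so the lex-smallest maximum matching has 6 edges)
process left vertices in ascending order; for each, take the smallest-labelled available neighbour that still permits 6 edges overall, or leave it unmatched if none does
lex-smallest matching: {2-3, 4-12, 5-0, 7-15, 8-18, 17-1}

Lex-smallest maximum matching: {(2,3), (4,12), (5,0), (7,15), (8,18), (17,1)}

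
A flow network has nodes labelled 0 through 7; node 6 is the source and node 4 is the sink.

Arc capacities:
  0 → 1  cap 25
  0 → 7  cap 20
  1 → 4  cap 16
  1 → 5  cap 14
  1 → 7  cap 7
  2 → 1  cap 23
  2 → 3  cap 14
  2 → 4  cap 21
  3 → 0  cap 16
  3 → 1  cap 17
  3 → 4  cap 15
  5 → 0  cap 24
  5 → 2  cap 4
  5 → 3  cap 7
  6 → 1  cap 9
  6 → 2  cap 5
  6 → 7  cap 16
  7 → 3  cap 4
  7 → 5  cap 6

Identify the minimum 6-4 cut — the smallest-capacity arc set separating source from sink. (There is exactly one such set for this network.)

augment #1: 6→1→4 push 9
augment #2: 6→2→4 push 5
augment #3: 6→7→3→4 push 4
augment #4: 6→7→5→2→4 push 4
augment #5: 6→7→5→3→4 push 2
max flow = 24; residual-reachable set from 6 gives S-side
cut edges (S→T): {(6,1), (6,2), (7,3), (7,5)} total cap 24

Min-cut arcs: {(6,1), (6,2), (7,3), (7,5)} (total capacity 24)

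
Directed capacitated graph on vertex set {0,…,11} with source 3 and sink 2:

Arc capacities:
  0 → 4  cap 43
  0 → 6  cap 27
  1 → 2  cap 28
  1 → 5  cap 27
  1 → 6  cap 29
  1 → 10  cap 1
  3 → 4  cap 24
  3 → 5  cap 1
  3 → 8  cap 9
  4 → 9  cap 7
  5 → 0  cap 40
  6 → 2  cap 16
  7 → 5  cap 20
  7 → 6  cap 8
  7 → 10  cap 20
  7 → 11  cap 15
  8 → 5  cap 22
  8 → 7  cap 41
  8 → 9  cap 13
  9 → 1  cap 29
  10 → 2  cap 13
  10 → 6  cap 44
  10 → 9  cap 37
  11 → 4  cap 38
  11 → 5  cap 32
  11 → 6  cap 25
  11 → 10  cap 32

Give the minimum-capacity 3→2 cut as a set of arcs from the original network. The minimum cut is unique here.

Min-cut arcs: {(3,5), (3,8), (4,9)} (total capacity 17)

augment #1: 3→4→9→1→2 push 7
augment #2: 3→5→0→6→2 push 1
augment #3: 3→8→7→6→2 push 8
augment #4: 3→8→7→10→2 push 1
max flow = 17; residual-reachable set from 3 gives S-side
cut edges (S→T): {(3,5), (3,8), (4,9)} total cap 17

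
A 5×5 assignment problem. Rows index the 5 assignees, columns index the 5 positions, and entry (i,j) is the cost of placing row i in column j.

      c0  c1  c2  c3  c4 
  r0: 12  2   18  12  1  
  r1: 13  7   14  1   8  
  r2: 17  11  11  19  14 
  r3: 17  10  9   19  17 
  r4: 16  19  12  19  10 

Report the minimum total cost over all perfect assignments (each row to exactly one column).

Minimum assignment cost: 38

optimal assignment: row0→col4 (cost 1), row1→col3 (cost 1), row2→col1 (cost 11), row3→col2 (cost 9), row4→col0 (cost 16)
total = 1 + 1 + 11 + 9 + 16 = 38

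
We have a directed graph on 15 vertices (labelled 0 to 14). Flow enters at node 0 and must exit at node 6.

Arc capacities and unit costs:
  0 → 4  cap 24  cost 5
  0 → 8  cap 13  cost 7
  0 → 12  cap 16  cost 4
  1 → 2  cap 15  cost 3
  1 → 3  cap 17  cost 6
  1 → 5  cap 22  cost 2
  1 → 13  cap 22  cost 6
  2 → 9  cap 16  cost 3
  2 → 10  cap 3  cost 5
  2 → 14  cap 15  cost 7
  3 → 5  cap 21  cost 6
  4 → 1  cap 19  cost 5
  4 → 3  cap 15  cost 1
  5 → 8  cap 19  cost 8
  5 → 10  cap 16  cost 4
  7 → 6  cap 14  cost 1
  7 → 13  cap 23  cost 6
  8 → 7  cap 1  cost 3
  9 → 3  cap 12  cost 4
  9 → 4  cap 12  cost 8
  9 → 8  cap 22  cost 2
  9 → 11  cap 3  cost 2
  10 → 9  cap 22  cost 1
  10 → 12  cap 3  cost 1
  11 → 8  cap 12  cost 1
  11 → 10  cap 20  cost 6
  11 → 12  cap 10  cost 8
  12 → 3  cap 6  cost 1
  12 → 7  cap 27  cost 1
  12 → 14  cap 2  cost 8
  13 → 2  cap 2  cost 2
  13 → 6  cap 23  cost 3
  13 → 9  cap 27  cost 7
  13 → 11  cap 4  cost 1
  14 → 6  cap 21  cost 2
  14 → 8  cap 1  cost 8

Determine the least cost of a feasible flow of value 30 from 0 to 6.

shortest-cost path #1: 0→12→7→6 push 14 @ unit cost 6 (adds 84)
shortest-cost path #2: 0→12→14→6 push 2 @ unit cost 14 (adds 28)
shortest-cost path #3: 0→4→1→13→6 push 14 @ unit cost 19 (adds 266)
total cost = 378

Minimum cost for 30 units: 378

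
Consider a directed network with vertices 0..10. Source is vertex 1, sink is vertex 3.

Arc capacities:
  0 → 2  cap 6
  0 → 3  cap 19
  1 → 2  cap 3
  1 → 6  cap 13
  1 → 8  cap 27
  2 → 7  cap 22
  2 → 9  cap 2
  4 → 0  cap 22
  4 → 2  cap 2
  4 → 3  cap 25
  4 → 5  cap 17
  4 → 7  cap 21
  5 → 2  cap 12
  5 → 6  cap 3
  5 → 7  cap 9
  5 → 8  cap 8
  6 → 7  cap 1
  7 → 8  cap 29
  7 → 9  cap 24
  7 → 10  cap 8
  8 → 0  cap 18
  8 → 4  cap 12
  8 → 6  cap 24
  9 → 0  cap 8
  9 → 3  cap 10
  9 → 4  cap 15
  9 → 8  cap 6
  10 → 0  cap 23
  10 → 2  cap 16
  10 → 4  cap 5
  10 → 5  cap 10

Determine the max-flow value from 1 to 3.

Maximum flow value: 31

augment #1: 1→2→9→3 bottleneck 2, total now 2
augment #2: 1→8→0→3 bottleneck 18, total now 20
augment #3: 1→8→4→3 bottleneck 9, total now 29
augment #4: 1→2→7→9→3 bottleneck 1, total now 30
augment #5: 1→6→7→9→3 bottleneck 1, total now 31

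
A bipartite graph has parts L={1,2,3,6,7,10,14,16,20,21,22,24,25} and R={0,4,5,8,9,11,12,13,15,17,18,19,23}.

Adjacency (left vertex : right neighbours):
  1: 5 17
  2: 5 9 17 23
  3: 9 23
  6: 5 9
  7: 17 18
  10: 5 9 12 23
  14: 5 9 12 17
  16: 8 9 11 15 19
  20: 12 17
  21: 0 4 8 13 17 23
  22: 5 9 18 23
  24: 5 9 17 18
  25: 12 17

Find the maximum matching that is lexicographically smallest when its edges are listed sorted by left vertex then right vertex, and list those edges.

|M| = 8 (so the lex-smallest maximum matching has 8 edges)
process left vertices in ascending order; for each, take the smallest-labelled available neighbour that still permits 8 edges overall, or leave it unmatched if none does
lex-smallest matching: {1-5, 2-9, 3-23, 7-17, 10-12, 16-8, 21-0, 22-18}

Lex-smallest maximum matching: {(1,5), (2,9), (3,23), (7,17), (10,12), (16,8), (21,0), (22,18)}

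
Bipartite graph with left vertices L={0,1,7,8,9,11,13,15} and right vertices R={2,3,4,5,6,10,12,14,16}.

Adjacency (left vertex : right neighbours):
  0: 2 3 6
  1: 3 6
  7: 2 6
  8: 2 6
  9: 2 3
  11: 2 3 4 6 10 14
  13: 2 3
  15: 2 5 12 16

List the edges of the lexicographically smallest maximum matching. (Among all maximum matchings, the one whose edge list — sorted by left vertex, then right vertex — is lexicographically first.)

|M| = 5 (so the lex-smallest maximum matching has 5 edges)
process left vertices in ascending order; for each, take the smallest-labelled available neighbour that still permits 5 edges overall, or leave it unmatched if none does
lex-smallest matching: {0-2, 1-3, 7-6, 11-4, 15-5}

Lex-smallest maximum matching: {(0,2), (1,3), (7,6), (11,4), (15,5)}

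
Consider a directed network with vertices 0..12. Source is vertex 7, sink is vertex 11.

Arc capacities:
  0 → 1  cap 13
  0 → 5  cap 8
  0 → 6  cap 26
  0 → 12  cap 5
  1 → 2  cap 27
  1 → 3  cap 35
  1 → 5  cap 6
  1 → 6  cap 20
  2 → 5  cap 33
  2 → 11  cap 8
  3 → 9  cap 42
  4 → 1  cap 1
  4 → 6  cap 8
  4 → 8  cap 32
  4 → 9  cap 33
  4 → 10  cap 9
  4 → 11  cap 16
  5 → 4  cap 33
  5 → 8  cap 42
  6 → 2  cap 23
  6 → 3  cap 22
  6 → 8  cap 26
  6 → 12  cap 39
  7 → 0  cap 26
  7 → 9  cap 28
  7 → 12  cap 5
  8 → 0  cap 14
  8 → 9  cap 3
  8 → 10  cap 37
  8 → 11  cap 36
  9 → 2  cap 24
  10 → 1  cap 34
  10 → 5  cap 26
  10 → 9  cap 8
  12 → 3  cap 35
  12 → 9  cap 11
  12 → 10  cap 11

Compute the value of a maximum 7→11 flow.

augment #1: 7→9→2→11 bottleneck 8, total now 8
augment #2: 7→0→5→4→11 bottleneck 8, total now 16
augment #3: 7→0→6→8→11 bottleneck 18, total now 34
augment #4: 7→9→2→5→4→11 bottleneck 8, total now 42
augment #5: 7→9→2→5→8→11 bottleneck 8, total now 50
augment #6: 7→12→10→5→8→11 bottleneck 5, total now 55

Maximum flow value: 55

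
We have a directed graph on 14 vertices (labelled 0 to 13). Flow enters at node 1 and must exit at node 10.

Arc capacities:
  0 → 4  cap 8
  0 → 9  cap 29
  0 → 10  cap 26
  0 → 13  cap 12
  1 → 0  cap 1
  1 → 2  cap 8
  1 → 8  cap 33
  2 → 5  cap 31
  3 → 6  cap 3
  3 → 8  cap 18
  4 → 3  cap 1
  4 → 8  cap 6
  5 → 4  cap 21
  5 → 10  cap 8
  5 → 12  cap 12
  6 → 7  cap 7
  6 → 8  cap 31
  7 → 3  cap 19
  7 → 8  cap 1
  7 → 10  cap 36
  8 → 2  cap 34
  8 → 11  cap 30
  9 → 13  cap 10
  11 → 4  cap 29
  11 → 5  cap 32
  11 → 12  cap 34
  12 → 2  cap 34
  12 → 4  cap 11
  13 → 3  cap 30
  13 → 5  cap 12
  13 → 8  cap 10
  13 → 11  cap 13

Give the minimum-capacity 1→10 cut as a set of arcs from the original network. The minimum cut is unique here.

augment #1: 1→0→10 push 1
augment #2: 1→2→5→10 push 8
augment #3: 1→8→11→4→3→6→7→10 push 1
max flow = 10; residual-reachable set from 1 gives S-side
cut edges (S→T): {(1,0), (4,3), (5,10)} total cap 10

Min-cut arcs: {(1,0), (4,3), (5,10)} (total capacity 10)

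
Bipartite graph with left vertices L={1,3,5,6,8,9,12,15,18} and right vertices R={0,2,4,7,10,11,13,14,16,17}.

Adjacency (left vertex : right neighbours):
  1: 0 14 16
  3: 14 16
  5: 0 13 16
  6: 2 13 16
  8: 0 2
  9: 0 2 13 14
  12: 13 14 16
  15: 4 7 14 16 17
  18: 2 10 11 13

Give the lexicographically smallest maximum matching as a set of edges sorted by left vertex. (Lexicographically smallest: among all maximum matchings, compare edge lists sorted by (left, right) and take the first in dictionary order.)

|M| = 7 (so the lex-smallest maximum matching has 7 edges)
process left vertices in ascending order; for each, take the smallest-labelled available neighbour that still permits 7 edges overall, or leave it unmatched if none does
lex-smallest matching: {1-0, 3-14, 5-13, 6-2, 12-16, 15-4, 18-10}

Lex-smallest maximum matching: {(1,0), (3,14), (5,13), (6,2), (12,16), (15,4), (18,10)}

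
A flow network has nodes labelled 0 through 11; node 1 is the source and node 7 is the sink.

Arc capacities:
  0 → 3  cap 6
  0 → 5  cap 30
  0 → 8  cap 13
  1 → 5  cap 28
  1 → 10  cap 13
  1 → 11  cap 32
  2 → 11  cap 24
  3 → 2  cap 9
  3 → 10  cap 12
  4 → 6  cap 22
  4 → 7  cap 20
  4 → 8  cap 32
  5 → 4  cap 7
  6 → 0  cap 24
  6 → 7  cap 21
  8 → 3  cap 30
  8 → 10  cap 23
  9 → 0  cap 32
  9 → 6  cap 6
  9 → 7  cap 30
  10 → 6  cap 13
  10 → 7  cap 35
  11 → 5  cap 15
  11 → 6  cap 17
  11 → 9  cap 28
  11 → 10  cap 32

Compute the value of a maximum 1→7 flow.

Maximum flow value: 52

augment #1: 1→10→7 bottleneck 13, total now 13
augment #2: 1→5→4→7 bottleneck 7, total now 20
augment #3: 1→11→6→7 bottleneck 17, total now 37
augment #4: 1→11→9→7 bottleneck 15, total now 52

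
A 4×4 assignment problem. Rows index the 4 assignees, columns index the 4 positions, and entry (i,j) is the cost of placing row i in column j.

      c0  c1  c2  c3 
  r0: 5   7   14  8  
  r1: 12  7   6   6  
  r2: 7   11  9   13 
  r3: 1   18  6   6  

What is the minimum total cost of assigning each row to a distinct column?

Minimum assignment cost: 23

optimal assignment: row0→col1 (cost 7), row1→col3 (cost 6), row2→col2 (cost 9), row3→col0 (cost 1)
total = 7 + 6 + 9 + 1 = 23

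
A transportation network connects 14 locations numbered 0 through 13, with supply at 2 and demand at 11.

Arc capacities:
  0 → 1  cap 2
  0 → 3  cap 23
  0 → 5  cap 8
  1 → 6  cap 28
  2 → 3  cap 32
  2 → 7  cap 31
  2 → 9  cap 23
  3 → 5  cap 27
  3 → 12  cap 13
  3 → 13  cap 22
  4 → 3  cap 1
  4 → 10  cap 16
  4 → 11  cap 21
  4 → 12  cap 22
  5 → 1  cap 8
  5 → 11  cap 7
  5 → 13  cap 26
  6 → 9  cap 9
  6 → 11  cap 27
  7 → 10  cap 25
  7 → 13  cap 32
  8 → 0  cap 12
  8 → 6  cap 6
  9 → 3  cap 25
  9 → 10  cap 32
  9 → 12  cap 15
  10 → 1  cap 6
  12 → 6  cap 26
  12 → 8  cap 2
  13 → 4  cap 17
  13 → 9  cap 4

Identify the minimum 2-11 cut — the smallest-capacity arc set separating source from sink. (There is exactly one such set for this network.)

Min-cut arcs: {(5,11), (6,11), (13,4)} (total capacity 51)

augment #1: 2→3→5→11 push 7
augment #2: 2→3→12→6→11 push 13
augment #3: 2→3→13→4→11 push 12
augment #4: 2→7→13→4→11 push 5
augment #5: 2→9→12→6→11 push 13
augment #6: 2→7→10→1→6→11 push 1
max flow = 51; residual-reachable set from 2 gives S-side
cut edges (S→T): {(5,11), (6,11), (13,4)} total cap 51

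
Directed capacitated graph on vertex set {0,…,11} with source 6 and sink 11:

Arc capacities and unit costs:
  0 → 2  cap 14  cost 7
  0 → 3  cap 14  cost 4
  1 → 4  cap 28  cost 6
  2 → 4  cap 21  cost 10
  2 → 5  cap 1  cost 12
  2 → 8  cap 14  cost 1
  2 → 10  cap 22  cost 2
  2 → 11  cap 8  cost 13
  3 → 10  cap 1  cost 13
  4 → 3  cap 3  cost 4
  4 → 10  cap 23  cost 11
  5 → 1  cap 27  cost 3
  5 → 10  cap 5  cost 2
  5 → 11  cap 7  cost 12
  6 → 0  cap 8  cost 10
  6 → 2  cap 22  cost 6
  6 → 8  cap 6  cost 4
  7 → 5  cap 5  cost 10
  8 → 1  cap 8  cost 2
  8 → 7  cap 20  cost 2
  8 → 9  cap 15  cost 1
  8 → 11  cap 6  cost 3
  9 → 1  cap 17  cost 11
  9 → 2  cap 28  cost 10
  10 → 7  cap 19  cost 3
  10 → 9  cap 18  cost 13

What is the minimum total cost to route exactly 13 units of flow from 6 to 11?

shortest-cost path #1: 6→8→11 push 6 @ unit cost 7 (adds 42)
shortest-cost path #2: 6→2→11 push 7 @ unit cost 19 (adds 133)
total cost = 175

Minimum cost for 13 units: 175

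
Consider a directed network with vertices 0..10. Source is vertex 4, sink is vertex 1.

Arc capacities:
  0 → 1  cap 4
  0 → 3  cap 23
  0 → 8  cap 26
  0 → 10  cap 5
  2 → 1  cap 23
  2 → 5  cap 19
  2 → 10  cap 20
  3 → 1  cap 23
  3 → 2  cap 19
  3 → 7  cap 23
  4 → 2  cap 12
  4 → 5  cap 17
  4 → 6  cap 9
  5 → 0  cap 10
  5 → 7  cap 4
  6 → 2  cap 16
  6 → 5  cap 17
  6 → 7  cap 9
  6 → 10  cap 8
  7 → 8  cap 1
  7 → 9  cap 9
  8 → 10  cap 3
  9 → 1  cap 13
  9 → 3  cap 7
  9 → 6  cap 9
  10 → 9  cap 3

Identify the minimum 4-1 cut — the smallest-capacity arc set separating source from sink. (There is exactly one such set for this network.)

Min-cut arcs: {(4,2), (4,6), (5,0), (5,7)} (total capacity 35)

augment #1: 4→2→1 push 12
augment #2: 4→5→0→1 push 4
augment #3: 4→6→2→1 push 9
augment #4: 4→5→0→3→1 push 6
augment #5: 4→5→7→9→1 push 4
max flow = 35; residual-reachable set from 4 gives S-side
cut edges (S→T): {(4,2), (4,6), (5,0), (5,7)} total cap 35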